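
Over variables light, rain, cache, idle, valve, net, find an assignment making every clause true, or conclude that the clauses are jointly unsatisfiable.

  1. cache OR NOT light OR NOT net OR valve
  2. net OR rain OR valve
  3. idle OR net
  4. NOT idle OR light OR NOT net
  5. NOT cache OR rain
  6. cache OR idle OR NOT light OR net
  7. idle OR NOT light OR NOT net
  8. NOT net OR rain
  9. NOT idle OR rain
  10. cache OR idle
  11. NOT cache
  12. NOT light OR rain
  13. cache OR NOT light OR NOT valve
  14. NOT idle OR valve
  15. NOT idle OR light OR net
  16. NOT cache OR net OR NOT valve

UNSATISFIABLE

Case cache = True:
  Clause (NOT cache) is falsified — contradiction.
Case cache = False:
  (cache OR idle) forces idle = True.
  (NOT idle OR rain) forces rain = True.
  (NOT idle OR valve) forces valve = True.
  (cache OR NOT light OR NOT valve) forces light = False.
  (NOT idle OR light OR NOT net) forces net = False.
  Clause (NOT idle OR light OR net) is falsified — contradiction.
Both cases fail, so the formula is unsatisfiable.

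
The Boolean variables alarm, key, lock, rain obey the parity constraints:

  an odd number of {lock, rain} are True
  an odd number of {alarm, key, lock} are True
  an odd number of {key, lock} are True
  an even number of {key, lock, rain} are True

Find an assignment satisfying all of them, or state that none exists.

alarm: False, key: True, lock: False, rain: True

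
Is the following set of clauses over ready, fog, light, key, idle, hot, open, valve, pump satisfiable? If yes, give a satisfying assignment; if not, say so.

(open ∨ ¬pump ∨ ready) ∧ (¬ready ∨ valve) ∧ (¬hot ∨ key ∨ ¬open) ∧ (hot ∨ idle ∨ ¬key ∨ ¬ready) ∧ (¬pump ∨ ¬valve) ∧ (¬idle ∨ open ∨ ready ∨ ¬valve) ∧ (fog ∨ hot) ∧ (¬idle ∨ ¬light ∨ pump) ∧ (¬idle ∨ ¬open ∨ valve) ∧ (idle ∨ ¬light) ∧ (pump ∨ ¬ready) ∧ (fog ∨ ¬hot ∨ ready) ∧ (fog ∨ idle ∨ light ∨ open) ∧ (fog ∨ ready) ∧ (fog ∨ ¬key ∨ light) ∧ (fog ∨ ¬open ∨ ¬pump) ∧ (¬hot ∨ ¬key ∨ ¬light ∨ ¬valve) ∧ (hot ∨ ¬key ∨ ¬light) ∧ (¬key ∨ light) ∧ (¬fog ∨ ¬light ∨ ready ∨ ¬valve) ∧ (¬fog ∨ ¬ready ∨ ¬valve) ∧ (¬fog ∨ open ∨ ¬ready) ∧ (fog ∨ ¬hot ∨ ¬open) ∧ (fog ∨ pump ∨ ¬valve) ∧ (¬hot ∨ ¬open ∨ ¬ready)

Try ready = True:
  (¬ready ∨ valve) forces valve = True.
  (¬pump ∨ ¬valve) forces pump = False.
  clause (pump ∨ ¬ready) is falsified — backtrack.
So ready = False.
  then (fog ∨ ready) forces fog = True.
Set light = False.
  then (¬key ∨ light) forces key = False.
Set idle = True.
Set hot = True.
  then (¬hot ∨ key ∨ ¬open) forces open = False.
  then (¬idle ∨ open ∨ ready ∨ ¬valve) forces valve = False.
  then (open ∨ ¬pump ∨ ready) forces pump = False.
All clauses satisfied.

ready=F, fog=T, light=F, key=F, idle=T, hot=T, open=F, valve=F, pump=F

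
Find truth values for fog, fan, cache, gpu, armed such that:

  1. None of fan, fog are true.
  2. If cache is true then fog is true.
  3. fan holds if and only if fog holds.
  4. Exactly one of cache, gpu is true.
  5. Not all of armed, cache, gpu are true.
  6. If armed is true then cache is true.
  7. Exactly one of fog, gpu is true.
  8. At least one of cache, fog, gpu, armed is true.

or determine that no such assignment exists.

fog = False; fan = False; cache = False; gpu = True; armed = False

  (1) {fan, fog}: 0 true — none ✓
  (2) cache=F ⇒ fog: vacuous ✓
  (3) fan=F, fog=F — same ✓
  (4) {cache, gpu}: 1 true — exactly one ✓
  (5) {armed, cache, gpu}: 1/3 true — not all ✓
  (6) armed=F ⇒ cache: vacuous ✓
  (7) {fog, gpu}: 1 true — exactly one ✓
  (8) {cache, fog, gpu, armed}: 1 true — at least one ✓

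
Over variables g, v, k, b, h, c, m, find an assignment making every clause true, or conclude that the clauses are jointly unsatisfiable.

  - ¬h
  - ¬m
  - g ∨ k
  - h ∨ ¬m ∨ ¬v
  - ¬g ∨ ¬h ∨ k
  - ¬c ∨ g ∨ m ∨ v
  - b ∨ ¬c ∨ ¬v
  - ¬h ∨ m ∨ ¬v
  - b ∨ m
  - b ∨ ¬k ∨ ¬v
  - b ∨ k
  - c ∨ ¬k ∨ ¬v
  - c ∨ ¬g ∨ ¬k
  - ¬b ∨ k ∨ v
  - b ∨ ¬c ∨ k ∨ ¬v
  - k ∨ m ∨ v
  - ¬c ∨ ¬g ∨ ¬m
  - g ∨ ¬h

Unit clause (¬h) forces h = False.
Unit clause (¬m) forces m = False.
In (b ∨ m) only b is left, so b = True.
Set g = False.
  then (g ∨ k) forces k = True.
Set v = True.
  then (c ∨ ¬k ∨ ¬v) forces c = True.
All clauses satisfied.

g = False; v = True; k = True; b = True; h = False; c = True; m = False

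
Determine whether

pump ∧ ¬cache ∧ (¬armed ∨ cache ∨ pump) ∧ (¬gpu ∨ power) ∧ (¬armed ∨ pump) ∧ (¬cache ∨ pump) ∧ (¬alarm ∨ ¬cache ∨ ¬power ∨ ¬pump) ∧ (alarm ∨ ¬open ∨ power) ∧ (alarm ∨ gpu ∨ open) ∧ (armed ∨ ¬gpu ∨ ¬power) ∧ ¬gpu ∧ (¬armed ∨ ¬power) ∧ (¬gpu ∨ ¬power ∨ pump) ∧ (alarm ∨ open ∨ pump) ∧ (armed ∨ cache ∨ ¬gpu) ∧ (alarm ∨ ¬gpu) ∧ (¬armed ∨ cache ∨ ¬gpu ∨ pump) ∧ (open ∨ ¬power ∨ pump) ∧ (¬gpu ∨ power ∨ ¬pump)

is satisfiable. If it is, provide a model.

Unit clause (pump) forces pump = True.
Unit clause (¬cache) forces cache = False.
Unit clause (¬gpu) forces gpu = False.
Set power = True.
  then (¬armed ∨ ¬power) forces armed = False.
Set alarm = True.
Set open = False.
All clauses satisfied.

pump=T; gpu=F; power=T; cache=F; alarm=T; armed=F; open=F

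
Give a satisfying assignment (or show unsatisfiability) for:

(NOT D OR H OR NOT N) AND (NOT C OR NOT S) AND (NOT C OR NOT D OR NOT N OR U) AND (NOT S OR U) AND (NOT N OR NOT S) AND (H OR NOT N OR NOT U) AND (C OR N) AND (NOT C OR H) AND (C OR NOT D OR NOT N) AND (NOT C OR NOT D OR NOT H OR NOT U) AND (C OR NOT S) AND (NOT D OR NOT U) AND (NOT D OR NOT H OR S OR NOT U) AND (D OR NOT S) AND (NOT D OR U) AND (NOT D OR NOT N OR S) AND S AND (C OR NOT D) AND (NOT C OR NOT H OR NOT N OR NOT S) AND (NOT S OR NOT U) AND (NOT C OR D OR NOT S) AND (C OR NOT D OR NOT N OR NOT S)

Unsatisfiable

Case S = True:
  (NOT C OR NOT S) forces C = False.
  Clause (C OR NOT S) is falsified — contradiction.
Case S = False:
  Clause (S) is falsified — contradiction.
Both cases fail, so the formula is unsatisfiable.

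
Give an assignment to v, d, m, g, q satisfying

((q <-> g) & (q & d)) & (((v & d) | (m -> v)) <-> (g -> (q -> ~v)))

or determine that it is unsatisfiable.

v = False, d = True, m = False, g = True, q = True

  (q <-> g) & (q & d) = True
    q <-> g = True
    q & d = True
  ((v & d) | (m -> v)) <-> (g -> (q -> ~v)) = True
    (v & d) | (m -> v) = True
      v & d = False
      m -> v = True
    g -> (q -> ~v) = True
      q -> ~v = True
        ~v = True
Both conjuncts True, so the formula holds.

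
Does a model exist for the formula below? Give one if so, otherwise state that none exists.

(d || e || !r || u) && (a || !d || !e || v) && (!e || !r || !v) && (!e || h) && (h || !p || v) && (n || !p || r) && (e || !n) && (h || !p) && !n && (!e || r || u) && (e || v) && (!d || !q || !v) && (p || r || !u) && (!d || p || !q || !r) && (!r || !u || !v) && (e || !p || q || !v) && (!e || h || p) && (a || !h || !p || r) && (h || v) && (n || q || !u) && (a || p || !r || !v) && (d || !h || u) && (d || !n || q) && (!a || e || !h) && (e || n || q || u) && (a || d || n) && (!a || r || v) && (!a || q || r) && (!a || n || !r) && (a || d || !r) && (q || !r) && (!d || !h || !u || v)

d = False, a = True, u = False, e = False, p = False, h = False, v = True, n = False, q = True, r = False

Unit clause (!n) forces n = False.
Set d = False.
  then (a || d || n) forces a = True.
  then (!a || n || !r) forces r = False.
  then (n || !p || r) forces p = False.
  then (p || r || !u) forces u = False.
  then (d || !h || u) forces h = False.
  then (!a || r || v) forces v = True.
  then (!a || q || r) forces q = True.
  then (!e || h) forces e = False.
All clauses satisfied.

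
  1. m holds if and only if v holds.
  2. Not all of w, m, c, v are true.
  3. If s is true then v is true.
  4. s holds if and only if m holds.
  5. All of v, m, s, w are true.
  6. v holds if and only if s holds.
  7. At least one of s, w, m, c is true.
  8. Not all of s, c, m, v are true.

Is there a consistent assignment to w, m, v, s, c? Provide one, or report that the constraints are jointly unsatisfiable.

w: True, m: True, v: True, s: True, c: False

  (1) m=T, v=T — same ✓
  (2) {w, m, c, v}: 3/4 true — not all ✓
  (3) s=T ⇒ v: T ✓
  (4) s=T, m=T — same ✓
  (5) {v, m, s, w}: all 4 true ✓
  (6) v=T, s=T — same ✓
  (7) {s, w, m, c}: 3 true — at least one ✓
  (8) {s, c, m, v}: 3/4 true — not all ✓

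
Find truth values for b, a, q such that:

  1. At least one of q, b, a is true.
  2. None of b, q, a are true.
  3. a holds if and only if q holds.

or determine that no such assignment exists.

Case b = True:
  Constraint (2) is violated (b=T) — contradiction.
Case b = False:
  (2) forces q = False.
  (1) with q=F, b=F forces a = True.
  Constraint (2) is violated (a=T) — contradiction.
Both cases fail — unsatisfiable.

Unsatisfiable — no assignment works.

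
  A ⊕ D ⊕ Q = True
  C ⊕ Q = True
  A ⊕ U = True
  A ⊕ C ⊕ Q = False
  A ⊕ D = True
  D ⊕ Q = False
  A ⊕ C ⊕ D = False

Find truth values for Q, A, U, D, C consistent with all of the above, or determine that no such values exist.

Q = False, A = True, U = False, D = False, C = True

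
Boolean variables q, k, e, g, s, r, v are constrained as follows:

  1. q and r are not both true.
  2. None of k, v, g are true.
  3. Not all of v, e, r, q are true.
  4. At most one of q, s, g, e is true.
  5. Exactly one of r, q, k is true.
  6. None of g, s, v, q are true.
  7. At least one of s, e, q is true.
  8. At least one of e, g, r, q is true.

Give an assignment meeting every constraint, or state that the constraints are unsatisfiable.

q: False, k: False, e: True, g: False, s: False, r: True, v: False

  (1) q=F, r=T — not both ✓
  (2) {k, v, g}: 0 true — none ✓
  (3) {v, e, r, q}: 2/4 true — not all ✓
  (4) {q, s, g, e}: 1 true — at most one ✓
  (5) {r, q, k}: 1 true — exactly one ✓
  (6) {g, s, v, q}: 0 true — none ✓
  (7) {s, e, q}: 1 true — at least one ✓
  (8) {e, g, r, q}: 2 true — at least one ✓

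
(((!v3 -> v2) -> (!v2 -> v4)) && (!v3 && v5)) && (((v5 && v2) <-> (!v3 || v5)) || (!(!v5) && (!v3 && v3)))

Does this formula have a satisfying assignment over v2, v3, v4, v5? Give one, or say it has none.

v2: True, v3: False, v4: False, v5: True

  ((!v3 -> v2) -> (!v2 -> v4)) && (!v3 && v5) = True
    (!v3 -> v2) -> (!v2 -> v4) = True
      !v3 -> v2 = True
        !v3 = True
      !v2 -> v4 = True
        !v2 = False
    !v3 && v5 = True
      !v3 = True
  ((v5 && v2) <-> (!v3 || v5)) || (!(!v5) && (!v3 && v3)) = True
    (v5 && v2) <-> (!v3 || v5) = True
      v5 && v2 = True
      !v3 || v5 = True
        !v3 = True
    !(!v5) && (!v3 && v3) = False
      !(!v5) = True
        !v5 = False
      !v3 && v3 = False
        !v3 = True
Both conjuncts True, so the formula holds.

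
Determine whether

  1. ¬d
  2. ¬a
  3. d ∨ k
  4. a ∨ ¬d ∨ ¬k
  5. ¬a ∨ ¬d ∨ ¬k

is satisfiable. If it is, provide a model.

d = False, a = False, k = True

Unit clause (¬d) forces d = False.
Unit clause (¬a) forces a = False.
In (d ∨ k) only k is left, so k = True.
All clauses satisfied.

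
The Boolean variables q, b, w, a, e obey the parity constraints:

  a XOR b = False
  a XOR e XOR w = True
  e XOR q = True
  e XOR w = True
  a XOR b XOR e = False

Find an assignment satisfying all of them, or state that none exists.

q=T; b=F; w=T; a=F; e=F

a XOR b = F XOR F = False ✓
a XOR e XOR w = F XOR F XOR T = True ✓
e XOR q = F XOR T = True ✓
e XOR w = F XOR T = True ✓
a XOR b XOR e = F XOR F XOR F = False ✓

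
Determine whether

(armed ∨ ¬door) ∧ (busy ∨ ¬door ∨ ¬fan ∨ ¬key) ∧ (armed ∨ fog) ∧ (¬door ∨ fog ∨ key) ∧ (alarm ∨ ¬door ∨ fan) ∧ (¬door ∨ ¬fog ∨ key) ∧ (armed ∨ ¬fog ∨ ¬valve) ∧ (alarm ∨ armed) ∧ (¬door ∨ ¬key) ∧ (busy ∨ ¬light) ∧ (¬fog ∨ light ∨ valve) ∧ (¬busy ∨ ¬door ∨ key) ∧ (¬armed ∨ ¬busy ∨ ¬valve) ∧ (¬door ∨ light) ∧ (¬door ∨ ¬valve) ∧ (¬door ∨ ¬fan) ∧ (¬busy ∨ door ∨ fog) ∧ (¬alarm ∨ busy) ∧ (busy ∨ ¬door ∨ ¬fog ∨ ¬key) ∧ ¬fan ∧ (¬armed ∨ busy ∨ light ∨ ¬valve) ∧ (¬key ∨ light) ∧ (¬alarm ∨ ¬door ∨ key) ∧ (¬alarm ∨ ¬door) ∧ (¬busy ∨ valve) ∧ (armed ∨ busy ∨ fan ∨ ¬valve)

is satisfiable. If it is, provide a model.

door = False; key = False; busy = False; armed = True; alarm = False; light = False; fog = False; fan = False; valve = False

Unit clause (¬fan) forces fan = False.
Try door = True:
  (armed ∨ ¬door) forces armed = True.
  (alarm ∨ ¬door ∨ fan) forces alarm = True.
  clause (¬alarm ∨ ¬door) is falsified — backtrack.
So door = False.
Set key = False.
Try busy = True:
  (¬busy ∨ door ∨ fog) forces fog = True.
  (¬busy ∨ valve) forces valve = True.
  (armed ∨ ¬fog ∨ ¬valve) forces armed = True.
  clause (¬armed ∨ ¬busy ∨ ¬valve) is falsified — backtrack.
So busy = False.
  then (busy ∨ ¬light) forces light = False.
  then (¬alarm ∨ busy) forces alarm = False.
  then (alarm ∨ armed) forces armed = True.
  then (¬armed ∨ busy ∨ light ∨ ¬valve) forces valve = False.
  then (¬fog ∨ light ∨ valve) forces fog = False.
All clauses satisfied.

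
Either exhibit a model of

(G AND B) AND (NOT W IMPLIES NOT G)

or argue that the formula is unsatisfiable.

B=T, G=T, W=T

  G AND B = True
  NOT W IMPLIES NOT G = True
    NOT W = False
    NOT G = False
Both conjuncts True, so the formula holds.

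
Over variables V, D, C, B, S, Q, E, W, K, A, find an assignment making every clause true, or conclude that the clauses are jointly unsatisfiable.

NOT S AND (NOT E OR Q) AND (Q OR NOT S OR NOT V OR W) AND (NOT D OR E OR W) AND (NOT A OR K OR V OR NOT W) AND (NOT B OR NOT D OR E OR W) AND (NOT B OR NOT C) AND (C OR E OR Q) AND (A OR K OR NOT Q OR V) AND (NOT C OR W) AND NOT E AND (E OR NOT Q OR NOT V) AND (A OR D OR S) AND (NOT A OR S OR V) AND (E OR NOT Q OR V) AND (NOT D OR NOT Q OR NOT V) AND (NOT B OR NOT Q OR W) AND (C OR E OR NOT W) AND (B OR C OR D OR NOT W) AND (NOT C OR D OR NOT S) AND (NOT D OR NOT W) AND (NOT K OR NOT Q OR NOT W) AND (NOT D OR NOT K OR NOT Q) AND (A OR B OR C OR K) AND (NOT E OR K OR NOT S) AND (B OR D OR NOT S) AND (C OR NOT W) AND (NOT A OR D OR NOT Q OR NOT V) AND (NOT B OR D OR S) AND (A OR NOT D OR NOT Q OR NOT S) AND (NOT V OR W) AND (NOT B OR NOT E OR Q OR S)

Unit clause (NOT S) forces S = False.
Unit clause (NOT E) forces E = False.
Try V = False:
  (NOT A OR S OR V) forces A = False.
  (A OR D OR S) forces D = True.
  (NOT D OR E OR W) forces W = True.
  clause (NOT D OR NOT W) is falsified — backtrack.
So V = True.
  then (E OR NOT Q OR NOT V) forces Q = False.
  then (NOT V OR W) forces W = True.
  then (C OR E OR Q) forces C = True.
  then (NOT D OR NOT W) forces D = False.
  then (NOT B OR D OR S) forces B = False.
  then (A OR D OR S) forces A = True.
Set K = True.
All clauses satisfied.

V = True, D = False, C = True, B = False, S = False, Q = False, E = False, W = True, K = True, A = True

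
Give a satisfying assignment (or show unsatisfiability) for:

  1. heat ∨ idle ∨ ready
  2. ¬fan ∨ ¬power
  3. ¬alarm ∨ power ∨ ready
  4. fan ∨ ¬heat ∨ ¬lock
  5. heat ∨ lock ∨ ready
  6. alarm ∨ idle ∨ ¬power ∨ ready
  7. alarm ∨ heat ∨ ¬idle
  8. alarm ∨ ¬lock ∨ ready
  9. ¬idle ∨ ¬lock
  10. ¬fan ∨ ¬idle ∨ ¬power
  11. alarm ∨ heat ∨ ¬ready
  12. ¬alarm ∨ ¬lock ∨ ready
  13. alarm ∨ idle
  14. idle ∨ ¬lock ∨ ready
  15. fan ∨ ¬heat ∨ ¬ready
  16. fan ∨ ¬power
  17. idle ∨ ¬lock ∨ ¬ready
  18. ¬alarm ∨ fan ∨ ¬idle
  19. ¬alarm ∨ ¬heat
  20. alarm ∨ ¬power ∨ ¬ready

idle = False, ready = True, lock = False, power = False, heat = False, fan = False, alarm = True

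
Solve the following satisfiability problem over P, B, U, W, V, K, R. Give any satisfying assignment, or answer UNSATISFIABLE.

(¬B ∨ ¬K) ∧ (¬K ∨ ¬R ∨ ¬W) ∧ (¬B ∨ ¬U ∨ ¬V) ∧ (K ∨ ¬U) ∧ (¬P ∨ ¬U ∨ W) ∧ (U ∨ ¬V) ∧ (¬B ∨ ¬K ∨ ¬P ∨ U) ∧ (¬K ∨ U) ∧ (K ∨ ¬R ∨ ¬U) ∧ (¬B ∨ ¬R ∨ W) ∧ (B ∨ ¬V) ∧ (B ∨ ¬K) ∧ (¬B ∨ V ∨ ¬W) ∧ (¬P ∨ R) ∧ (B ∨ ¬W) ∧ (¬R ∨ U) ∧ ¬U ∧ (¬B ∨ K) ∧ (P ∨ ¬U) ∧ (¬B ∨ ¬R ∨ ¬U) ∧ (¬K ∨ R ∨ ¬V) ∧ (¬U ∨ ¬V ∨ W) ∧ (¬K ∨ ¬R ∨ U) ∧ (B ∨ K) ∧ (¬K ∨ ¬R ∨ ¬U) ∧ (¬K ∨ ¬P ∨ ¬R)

Case B = True:
  (¬B ∨ ¬K) forces K = False.
  Clause (¬B ∨ K) is falsified — contradiction.
Case B = False:
  (B ∨ ¬V) forces V = False.
  (B ∨ ¬K) forces K = False.
  Clause (B ∨ K) is falsified — contradiction.
Both cases fail, so the formula is unsatisfiable.

Unsatisfiable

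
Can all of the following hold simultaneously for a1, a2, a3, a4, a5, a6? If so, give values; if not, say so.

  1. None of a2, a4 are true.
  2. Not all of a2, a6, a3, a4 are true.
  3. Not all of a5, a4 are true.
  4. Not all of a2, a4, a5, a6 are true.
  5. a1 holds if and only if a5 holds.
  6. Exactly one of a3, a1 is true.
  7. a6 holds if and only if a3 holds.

a1=F, a2=F, a3=T, a4=F, a5=F, a6=T

  (1) {a2, a4}: 0 true — none ✓
  (2) {a2, a6, a3, a4}: 2/4 true — not all ✓
  (3) {a5, a4}: 0/2 true — not all ✓
  (4) {a2, a4, a5, a6}: 1/4 true — not all ✓
  (5) a1=F, a5=F — same ✓
  (6) {a3, a1}: 1 true — exactly one ✓
  (7) a6=T, a3=T — same ✓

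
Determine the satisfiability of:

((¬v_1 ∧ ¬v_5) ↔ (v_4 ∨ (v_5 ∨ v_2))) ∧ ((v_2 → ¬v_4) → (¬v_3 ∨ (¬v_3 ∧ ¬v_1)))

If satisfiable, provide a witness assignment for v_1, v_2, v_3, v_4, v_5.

v_1 = False; v_2 = False; v_3 = False; v_4 = True; v_5 = False

  (¬v_1 ∧ ¬v_5) ↔ (v_4 ∨ (v_5 ∨ v_2)) = True
    ¬v_1 ∧ ¬v_5 = True
      ¬v_1 = True
      ¬v_5 = True
    v_4 ∨ (v_5 ∨ v_2) = True
      v_5 ∨ v_2 = False
  (v_2 → ¬v_4) → (¬v_3 ∨ (¬v_3 ∧ ¬v_1)) = True
    v_2 → ¬v_4 = True
      ¬v_4 = False
    ¬v_3 ∨ (¬v_3 ∧ ¬v_1) = True
      ¬v_3 = True
      ¬v_3 ∧ ¬v_1 = True
        ¬v_3 = True
        ¬v_1 = True
Both conjuncts True, so the formula holds.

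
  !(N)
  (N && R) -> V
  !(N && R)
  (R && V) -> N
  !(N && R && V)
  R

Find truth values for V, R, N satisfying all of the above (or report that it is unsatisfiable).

V = False, R = True, N = False

Unit clause (!N) forces N = False.
Unit clause (R) forces R = True.
In (N || !R || !V) only !V is left, so V = False.
All clauses satisfied.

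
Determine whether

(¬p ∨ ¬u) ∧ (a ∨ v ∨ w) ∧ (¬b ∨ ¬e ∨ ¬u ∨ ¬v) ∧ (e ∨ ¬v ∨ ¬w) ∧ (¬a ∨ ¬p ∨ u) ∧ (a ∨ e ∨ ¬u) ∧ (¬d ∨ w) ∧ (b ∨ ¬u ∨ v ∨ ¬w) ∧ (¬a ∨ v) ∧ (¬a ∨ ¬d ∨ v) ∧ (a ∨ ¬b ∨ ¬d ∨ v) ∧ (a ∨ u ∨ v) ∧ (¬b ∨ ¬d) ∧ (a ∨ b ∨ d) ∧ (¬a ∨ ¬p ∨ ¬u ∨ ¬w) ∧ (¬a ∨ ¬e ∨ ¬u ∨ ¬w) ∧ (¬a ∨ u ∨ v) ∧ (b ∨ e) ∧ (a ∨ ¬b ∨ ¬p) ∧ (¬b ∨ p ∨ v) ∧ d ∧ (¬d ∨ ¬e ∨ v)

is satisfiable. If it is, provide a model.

p = False; a = True; w = True; d = True; e = True; u = False; v = True; b = False

Unit clause (d) forces d = True.
In (¬d ∨ w) only w is left, so w = True.
In (¬b ∨ ¬d) only ¬b is left, so b = False.
In (b ∨ e) only e is left, so e = True.
In (¬d ∨ ¬e ∨ v) only v is left, so v = True.
Set p = False.
Set a = True.
  then (¬a ∨ ¬e ∨ ¬u ∨ ¬w) forces u = False.
All clauses satisfied.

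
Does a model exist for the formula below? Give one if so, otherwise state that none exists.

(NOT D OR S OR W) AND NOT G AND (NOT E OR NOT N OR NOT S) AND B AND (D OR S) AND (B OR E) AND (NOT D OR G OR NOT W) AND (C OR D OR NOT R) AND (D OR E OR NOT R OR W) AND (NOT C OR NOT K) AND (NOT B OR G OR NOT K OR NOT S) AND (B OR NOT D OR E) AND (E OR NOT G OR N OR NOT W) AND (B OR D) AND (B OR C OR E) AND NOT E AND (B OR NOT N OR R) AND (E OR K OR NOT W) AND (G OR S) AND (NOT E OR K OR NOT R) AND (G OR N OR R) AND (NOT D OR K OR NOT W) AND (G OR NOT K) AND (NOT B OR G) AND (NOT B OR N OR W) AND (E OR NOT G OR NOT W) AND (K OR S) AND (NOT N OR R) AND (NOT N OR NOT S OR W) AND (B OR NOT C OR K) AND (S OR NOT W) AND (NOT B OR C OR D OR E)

Unsatisfiable — no assignment works.

Case G = True:
  Clause (NOT G) is falsified — contradiction.
Case G = False:
  (B) forces B = True.
  Clause (NOT B OR G) is falsified — contradiction.
Both cases fail, so the formula is unsatisfiable.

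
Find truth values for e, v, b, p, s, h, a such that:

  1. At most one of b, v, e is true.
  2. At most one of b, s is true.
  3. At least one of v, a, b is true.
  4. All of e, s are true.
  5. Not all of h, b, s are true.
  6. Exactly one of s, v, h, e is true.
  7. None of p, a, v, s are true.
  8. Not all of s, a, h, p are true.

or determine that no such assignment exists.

Case s = True:
  Constraint (7) is violated (s=T) — contradiction.
Case s = False:
  Constraint (4) is violated (s=F) — contradiction.
Both cases fail — unsatisfiable.

No satisfying assignment exists.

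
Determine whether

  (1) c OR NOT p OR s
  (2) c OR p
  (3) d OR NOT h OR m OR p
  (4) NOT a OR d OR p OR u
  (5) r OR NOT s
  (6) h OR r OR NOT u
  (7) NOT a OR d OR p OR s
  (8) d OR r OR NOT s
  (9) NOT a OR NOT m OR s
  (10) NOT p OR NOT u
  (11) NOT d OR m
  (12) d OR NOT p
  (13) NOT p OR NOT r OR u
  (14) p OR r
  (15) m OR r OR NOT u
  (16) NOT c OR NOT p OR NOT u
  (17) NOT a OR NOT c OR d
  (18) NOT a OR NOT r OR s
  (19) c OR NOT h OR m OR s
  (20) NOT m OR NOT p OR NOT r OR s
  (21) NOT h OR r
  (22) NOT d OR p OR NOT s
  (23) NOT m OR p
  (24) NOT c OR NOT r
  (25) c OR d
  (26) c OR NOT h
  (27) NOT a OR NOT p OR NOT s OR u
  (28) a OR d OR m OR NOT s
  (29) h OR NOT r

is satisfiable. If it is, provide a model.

h=F, c=T, u=F, s=F, d=T, a=F, r=F, p=T, m=T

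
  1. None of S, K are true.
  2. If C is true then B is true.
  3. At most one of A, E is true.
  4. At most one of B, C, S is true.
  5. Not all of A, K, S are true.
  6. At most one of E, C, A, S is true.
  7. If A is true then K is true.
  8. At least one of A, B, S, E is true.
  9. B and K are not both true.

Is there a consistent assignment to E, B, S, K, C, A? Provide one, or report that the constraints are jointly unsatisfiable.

E = True, B = True, S = False, K = False, C = False, A = False

  (1) {S, K}: 0 true — none ✓
  (2) C=F ⇒ B: vacuous ✓
  (3) {A, E}: 1 true — at most one ✓
  (4) {B, C, S}: 1 true — at most one ✓
  (5) {A, K, S}: 0/3 true — not all ✓
  (6) {E, C, A, S}: 1 true — at most one ✓
  (7) A=F ⇒ K: vacuous ✓
  (8) {A, B, S, E}: 2 true — at least one ✓
  (9) B=T, K=F — not both ✓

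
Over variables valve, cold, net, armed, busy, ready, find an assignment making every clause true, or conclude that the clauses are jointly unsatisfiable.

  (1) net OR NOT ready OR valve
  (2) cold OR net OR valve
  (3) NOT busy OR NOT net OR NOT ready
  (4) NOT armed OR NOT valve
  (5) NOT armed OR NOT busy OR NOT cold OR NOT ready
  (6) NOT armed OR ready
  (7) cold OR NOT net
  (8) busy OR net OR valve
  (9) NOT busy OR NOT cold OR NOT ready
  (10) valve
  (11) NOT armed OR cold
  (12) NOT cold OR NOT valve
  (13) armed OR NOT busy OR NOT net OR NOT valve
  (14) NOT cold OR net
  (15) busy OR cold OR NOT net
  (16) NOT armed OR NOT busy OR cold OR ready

valve: True, cold: False, net: False, armed: False, busy: True, ready: False

Unit clause (valve) forces valve = True.
In (NOT cold OR NOT valve) only NOT cold is left, so cold = False.
In (NOT armed OR NOT valve) only NOT armed is left, so armed = False.
In (cold OR NOT net) only NOT net is left, so net = False.
Set busy = True.
Set ready = False.
All clauses satisfied.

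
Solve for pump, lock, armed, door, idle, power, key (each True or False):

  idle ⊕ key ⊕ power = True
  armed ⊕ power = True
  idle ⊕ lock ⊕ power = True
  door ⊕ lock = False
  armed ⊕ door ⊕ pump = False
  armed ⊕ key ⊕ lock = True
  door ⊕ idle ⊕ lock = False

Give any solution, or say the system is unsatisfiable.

pump = False, lock = True, armed = True, door = True, idle = False, power = False, key = True

idle ⊕ key ⊕ power = F ⊕ T ⊕ F = True ✓
armed ⊕ power = T ⊕ F = True ✓
idle ⊕ lock ⊕ power = F ⊕ T ⊕ F = True ✓
door ⊕ lock = T ⊕ T = False ✓
armed ⊕ door ⊕ pump = T ⊕ T ⊕ F = False ✓
armed ⊕ key ⊕ lock = T ⊕ T ⊕ T = True ✓
door ⊕ idle ⊕ lock = T ⊕ F ⊕ T = False ✓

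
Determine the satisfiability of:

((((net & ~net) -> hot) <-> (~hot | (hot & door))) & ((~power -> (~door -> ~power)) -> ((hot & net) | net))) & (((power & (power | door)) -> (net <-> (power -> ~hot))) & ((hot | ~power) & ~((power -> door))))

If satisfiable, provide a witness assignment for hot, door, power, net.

No satisfying assignment exists.

Case power = True: the formula simplifies to ((((net & ~net) -> hot) <-> (~hot | (hot & door))) & ((hot & net) | net)) & ((net <-> ~hot) & (hot & ~door)).
  hot = True: simplifies to (door & (net | net)) & (~net & ~door).
    door = True: the conjunct ~door is False.
    door = False: the conjunct door is False.
  hot = False: the conjunct hot is False.
Case power = False: the conjunct ~((power -> door)) becomes ~((False -> door)) = False.
Both cases fail — unsatisfiable.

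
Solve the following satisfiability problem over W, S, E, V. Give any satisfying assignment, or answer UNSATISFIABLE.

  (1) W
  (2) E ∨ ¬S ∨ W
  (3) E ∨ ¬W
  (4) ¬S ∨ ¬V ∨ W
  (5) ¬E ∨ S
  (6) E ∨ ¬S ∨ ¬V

W: True; S: True; E: True; V: False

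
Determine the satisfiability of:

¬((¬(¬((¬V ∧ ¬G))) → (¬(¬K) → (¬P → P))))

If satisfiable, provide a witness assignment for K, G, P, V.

K = True, G = False, P = False, V = False

  ¬((¬(¬((¬V ∧ ¬G))) → (¬(¬K) → (¬P → P)))) = True
    ¬(¬((¬V ∧ ¬G))) → (¬(¬K) → (¬P → P)) = False
      ¬(¬((¬V ∧ ¬G))) = True
        ¬((¬V ∧ ¬G)) = False
          ¬V ∧ ¬G = True
            ¬V = True
            ¬G = True
      ¬(¬K) → (¬P → P) = False
        ¬(¬K) = True
          ¬K = False
        ¬P → P = False
          ¬P = True
The formula evaluates to True.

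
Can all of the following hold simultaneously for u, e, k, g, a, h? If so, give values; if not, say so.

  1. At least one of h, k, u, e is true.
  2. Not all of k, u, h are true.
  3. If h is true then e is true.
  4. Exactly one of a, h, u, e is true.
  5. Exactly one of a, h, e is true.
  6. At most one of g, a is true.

u = False, e = True, k = False, g = False, a = False, h = False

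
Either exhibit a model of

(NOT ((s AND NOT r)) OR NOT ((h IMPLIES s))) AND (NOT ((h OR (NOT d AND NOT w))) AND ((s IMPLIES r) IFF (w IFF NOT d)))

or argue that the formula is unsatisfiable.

w=T, s=F, r=F, d=F, h=F

  NOT ((s AND NOT r)) OR NOT ((h IMPLIES s)) = True
    NOT ((s AND NOT r)) = True
      s AND NOT r = False
        NOT r = True
    NOT ((h IMPLIES s)) = False
      h IMPLIES s = True
  NOT ((h OR (NOT d AND NOT w))) AND ((s IMPLIES r) IFF (w IFF NOT d)) = True
    NOT ((h OR (NOT d AND NOT w))) = True
      h OR (NOT d AND NOT w) = False
        NOT d AND NOT w = False
          NOT d = True
          NOT w = False
    (s IMPLIES r) IFF (w IFF NOT d) = True
      s IMPLIES r = True
      w IFF NOT d = True
        NOT d = True
Both conjuncts True, so the formula holds.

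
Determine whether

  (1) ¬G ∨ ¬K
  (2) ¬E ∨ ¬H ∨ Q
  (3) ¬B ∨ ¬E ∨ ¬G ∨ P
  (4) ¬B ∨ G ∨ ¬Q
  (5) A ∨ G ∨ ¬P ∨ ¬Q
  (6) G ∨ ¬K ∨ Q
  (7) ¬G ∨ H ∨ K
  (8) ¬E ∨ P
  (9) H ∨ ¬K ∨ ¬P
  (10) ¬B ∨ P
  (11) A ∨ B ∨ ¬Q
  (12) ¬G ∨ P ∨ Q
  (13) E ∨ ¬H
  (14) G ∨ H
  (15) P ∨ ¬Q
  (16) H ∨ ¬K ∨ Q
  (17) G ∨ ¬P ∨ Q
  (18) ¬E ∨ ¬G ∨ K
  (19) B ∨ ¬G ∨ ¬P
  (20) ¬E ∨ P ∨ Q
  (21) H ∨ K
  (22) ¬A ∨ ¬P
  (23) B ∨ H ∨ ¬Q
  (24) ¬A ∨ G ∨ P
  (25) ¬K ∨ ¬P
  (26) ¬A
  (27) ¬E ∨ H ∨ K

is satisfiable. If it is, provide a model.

No satisfying assignment exists.

Case H = True:
  (E ∨ ¬H) forces E = True.
  (¬E ∨ ¬H ∨ Q) forces Q = True.
  (¬E ∨ P) forces P = True.
  (¬A ∨ ¬P) forces A = False.
  (A ∨ G ∨ ¬P ∨ ¬Q) forces G = True.
  (¬G ∨ ¬K) forces K = False.
  Clause (¬E ∨ ¬G ∨ K) is falsified — contradiction.
Case H = False:
  (G ∨ H) forces G = True.
  (¬G ∨ ¬K) forces K = False.
  Clause (¬G ∨ H ∨ K) is falsified — contradiction.
Both cases fail, so the formula is unsatisfiable.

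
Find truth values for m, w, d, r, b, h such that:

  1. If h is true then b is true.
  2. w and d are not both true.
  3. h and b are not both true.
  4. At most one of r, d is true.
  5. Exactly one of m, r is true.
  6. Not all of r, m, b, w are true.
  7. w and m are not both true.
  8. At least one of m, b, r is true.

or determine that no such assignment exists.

m = False, w = True, d = False, r = True, b = True, h = False

  (1) h=F ⇒ b: vacuous ✓
  (2) w=T, d=F — not both ✓
  (3) h=F, b=T — not both ✓
  (4) {r, d}: 1 true — at most one ✓
  (5) {m, r}: 1 true — exactly one ✓
  (6) {r, m, b, w}: 3/4 true — not all ✓
  (7) w=T, m=F — not both ✓
  (8) {m, b, r}: 2 true — at least one ✓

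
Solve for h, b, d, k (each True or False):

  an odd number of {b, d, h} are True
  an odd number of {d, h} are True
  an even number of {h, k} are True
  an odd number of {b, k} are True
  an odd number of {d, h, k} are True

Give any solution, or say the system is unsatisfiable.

Adding constraints 1, 4, 5 mod 2: every variable appears an even number of times on the left, so the left side is 0.
But the right sides sum to 1 (mod 2). 0 ≠ 1 — the system is inconsistent.

The formula is unsatisfiable.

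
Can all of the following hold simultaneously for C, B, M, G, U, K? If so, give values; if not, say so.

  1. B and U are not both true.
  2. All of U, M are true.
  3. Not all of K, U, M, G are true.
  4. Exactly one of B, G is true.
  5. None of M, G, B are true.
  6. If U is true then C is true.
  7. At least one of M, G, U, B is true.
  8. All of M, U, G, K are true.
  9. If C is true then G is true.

Unsatisfiable — no assignment works.

Case M = True:
  Constraint (5) is violated (M=T) — contradiction.
Case M = False:
  Constraint (2) is violated (M=F) — contradiction.
Both cases fail — unsatisfiable.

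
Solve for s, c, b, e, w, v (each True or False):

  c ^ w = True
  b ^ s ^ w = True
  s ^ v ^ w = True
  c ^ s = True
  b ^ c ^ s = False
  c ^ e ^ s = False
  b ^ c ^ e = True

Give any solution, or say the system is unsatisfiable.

s = False, c = True, b = True, e = True, w = False, v = True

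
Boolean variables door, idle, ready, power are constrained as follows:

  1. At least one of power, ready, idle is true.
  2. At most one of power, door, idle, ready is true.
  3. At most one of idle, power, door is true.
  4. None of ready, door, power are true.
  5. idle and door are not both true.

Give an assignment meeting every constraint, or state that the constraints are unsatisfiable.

door: False, idle: True, ready: False, power: False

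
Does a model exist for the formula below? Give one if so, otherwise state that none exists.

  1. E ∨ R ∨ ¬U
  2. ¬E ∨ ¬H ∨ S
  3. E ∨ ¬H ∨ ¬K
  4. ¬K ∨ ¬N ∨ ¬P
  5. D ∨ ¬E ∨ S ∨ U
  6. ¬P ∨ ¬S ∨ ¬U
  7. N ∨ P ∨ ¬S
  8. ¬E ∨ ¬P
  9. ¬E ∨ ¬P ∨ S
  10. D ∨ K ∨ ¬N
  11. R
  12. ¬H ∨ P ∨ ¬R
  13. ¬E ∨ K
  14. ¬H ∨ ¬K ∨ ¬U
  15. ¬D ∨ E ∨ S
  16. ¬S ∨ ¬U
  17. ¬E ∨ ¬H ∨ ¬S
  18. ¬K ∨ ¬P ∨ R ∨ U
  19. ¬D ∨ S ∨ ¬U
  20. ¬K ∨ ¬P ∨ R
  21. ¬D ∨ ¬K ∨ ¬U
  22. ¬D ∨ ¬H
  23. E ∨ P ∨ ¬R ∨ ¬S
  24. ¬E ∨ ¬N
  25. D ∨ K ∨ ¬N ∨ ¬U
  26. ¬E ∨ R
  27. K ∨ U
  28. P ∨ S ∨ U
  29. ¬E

Unit clause (R) forces R = True.
Unit clause (¬E) forces E = False.
Set S = True.
  then (¬S ∨ ¬U) forces U = False.
  then (E ∨ P ∨ ¬R ∨ ¬S) forces P = True.
  then (K ∨ U) forces K = True.
  then (E ∨ ¬H ∨ ¬K) forces H = False.
  then (¬K ∨ ¬N ∨ ¬P) forces N = False.
Set D = False.
All clauses satisfied.

S = True, H = False, R = True, K = True, N = False, U = False, P = True, D = False, E = False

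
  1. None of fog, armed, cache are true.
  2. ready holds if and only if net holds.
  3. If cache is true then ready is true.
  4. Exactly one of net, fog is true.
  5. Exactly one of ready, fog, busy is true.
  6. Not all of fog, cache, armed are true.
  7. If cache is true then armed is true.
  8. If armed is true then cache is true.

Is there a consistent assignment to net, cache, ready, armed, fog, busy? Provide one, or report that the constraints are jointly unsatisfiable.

net = True, cache = False, ready = True, armed = False, fog = False, busy = False

  (1) {fog, armed, cache}: 0 true — none ✓
  (2) ready=T, net=T — same ✓
  (3) cache=F ⇒ ready: vacuous ✓
  (4) {net, fog}: 1 true — exactly one ✓
  (5) {ready, fog, busy}: 1 true — exactly one ✓
  (6) {fog, cache, armed}: 0/3 true — not all ✓
  (7) cache=F ⇒ armed: vacuous ✓
  (8) armed=F ⇒ cache: vacuous ✓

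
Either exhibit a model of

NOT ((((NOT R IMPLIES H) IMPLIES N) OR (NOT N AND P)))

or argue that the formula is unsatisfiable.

P = False, H = False, N = False, R = True

  NOT ((((NOT R IMPLIES H) IMPLIES N) OR (NOT N AND P))) = True
    ((NOT R IMPLIES H) IMPLIES N) OR (NOT N AND P) = False
      (NOT R IMPLIES H) IMPLIES N = False
        NOT R IMPLIES H = True
          NOT R = False
      NOT N AND P = False
        NOT N = True
The formula evaluates to True.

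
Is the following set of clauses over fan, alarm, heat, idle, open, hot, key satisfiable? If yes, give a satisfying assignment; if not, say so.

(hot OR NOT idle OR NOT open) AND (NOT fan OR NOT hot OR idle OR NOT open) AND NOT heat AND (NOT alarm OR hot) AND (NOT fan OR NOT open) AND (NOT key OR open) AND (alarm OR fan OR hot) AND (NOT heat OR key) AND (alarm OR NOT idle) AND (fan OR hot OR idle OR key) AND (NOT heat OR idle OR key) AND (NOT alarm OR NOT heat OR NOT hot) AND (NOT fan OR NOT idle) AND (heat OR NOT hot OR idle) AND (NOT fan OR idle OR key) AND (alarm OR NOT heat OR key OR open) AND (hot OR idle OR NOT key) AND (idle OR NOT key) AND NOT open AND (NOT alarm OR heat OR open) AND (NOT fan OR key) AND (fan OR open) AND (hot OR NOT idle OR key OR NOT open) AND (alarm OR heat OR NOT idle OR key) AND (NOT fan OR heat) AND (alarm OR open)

Unsatisfiable — no assignment works.

Case fan = True:
  (NOT heat) forces heat = False.
  Clause (NOT fan OR heat) is falsified — contradiction.
Case fan = False:
  (NOT heat) forces heat = False.
  (NOT open) forces open = False.
  Clause (fan OR open) is falsified — contradiction.
Both cases fail, so the formula is unsatisfiable.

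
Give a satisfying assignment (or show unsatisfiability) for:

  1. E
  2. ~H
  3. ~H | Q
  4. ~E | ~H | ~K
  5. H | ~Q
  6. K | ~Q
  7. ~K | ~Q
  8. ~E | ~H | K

Unit clause (E) forces E = True.
Unit clause (~H) forces H = False.
In (H | ~Q) only ~Q is left, so Q = False.
Set K = True.
Check each clause:
  (E): E holds.
  (~H): ~H holds.
  (~H | Q): ~H holds.
  (~E | ~H | ~K): ~H holds.
  (H | ~Q): ~Q holds.
  (K | ~Q): K holds.
  (~K | ~Q): ~Q holds.
  (~E | ~H | K): ~H holds.
All clauses satisfied.

H: False, K: True, Q: False, E: True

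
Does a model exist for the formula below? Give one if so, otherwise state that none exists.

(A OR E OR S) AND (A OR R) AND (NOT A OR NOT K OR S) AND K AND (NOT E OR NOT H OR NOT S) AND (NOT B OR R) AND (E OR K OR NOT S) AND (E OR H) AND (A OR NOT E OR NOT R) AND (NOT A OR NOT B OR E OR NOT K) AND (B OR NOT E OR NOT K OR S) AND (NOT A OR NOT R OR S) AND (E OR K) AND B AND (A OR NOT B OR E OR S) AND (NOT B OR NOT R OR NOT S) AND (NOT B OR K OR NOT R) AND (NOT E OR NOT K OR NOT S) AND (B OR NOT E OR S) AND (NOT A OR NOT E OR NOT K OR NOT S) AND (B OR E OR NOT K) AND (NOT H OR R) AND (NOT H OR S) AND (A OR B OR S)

Case K = True:
  (B) forces B = True.
  (NOT B OR R) forces R = True.
  (NOT B OR NOT R OR NOT S) forces S = False.
  (NOT A OR NOT K OR S) forces A = False.
  (A OR E OR S) forces E = True.
  Clause (A OR NOT E OR NOT R) is falsified — contradiction.
Case K = False:
  Clause (K) is falsified — contradiction.
Both cases fail, so the formula is unsatisfiable.

Unsatisfiable — no assignment works.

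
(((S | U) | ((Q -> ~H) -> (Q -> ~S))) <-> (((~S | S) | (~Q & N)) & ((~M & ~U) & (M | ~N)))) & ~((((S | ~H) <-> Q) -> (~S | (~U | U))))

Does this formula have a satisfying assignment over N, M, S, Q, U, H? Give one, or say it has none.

No satisfying assignment exists.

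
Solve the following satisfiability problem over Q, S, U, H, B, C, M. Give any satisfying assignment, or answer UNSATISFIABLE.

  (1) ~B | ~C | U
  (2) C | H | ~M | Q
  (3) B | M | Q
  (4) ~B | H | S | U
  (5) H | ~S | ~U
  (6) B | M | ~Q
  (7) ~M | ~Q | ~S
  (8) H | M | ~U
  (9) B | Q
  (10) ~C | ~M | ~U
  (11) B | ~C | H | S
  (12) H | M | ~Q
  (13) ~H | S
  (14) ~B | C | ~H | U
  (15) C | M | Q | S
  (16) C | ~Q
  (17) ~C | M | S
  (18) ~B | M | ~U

Q = False, S = True, U = True, H = True, B = True, C = False, M = True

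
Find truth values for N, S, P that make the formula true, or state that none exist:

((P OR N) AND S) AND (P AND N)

N = True; S = True; P = True

  (P OR N) AND S = True
    P OR N = True
  P AND N = True
Both conjuncts True, so the formula holds.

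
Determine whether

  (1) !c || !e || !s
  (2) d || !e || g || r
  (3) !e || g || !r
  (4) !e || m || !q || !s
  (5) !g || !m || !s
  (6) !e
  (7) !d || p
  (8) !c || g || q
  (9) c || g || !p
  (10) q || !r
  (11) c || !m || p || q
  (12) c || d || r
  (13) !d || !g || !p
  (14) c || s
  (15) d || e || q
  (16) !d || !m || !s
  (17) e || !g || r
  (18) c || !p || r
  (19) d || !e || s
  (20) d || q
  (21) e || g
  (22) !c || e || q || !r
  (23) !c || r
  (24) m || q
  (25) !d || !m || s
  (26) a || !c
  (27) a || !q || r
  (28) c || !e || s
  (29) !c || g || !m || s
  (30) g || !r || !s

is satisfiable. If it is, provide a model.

Unit clause (!e) forces e = False.
In (e || g) only g is left, so g = True.
In (e || !g || r) only r is left, so r = True.
In (q || !r) only q is left, so q = True.
Set m = False.
Set s = True.
Try d = True:
  (!d || p) forces p = True.
  clause (!d || !g || !p) is falsified — backtrack.
So d = False.
Set c = False.
Set p = False.
Set a = False.
All clauses satisfied.

m: False, s: True, d: False, r: True, e: False, c: False, p: False, a: False, q: True, g: True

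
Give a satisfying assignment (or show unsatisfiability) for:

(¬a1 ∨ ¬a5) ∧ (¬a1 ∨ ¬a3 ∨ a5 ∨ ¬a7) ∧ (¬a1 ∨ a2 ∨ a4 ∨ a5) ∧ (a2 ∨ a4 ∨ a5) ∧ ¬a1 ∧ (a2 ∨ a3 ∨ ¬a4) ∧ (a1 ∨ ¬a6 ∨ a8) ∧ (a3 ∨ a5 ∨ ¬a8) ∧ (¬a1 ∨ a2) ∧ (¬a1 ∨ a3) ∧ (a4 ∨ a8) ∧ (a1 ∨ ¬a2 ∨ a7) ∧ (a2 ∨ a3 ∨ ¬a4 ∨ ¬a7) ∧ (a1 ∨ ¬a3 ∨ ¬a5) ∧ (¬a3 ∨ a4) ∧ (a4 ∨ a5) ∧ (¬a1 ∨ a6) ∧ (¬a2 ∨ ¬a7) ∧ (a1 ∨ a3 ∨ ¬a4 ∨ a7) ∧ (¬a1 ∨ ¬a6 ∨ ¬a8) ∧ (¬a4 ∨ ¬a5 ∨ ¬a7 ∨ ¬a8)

Unit clause (¬a1) forces a1 = False.
Try a2 = True:
  (a1 ∨ ¬a2 ∨ a7) forces a7 = True.
  clause (¬a2 ∨ ¬a7) is falsified — backtrack.
So a2 = False.
Set a3 = False.
  then (a2 ∨ a3 ∨ ¬a4) forces a4 = False.
  then (a4 ∨ a8) forces a8 = True.
  then (a4 ∨ a5) forces a5 = True.
Set a6 = True.
Set a7 = True.
All clauses satisfied.

a1 = False; a2 = False; a3 = False; a4 = False; a5 = True; a6 = True; a7 = True; a8 = True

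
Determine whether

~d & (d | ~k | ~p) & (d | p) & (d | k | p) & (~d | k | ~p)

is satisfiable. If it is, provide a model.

p = True, k = False, d = False

Unit clause (~d) forces d = False.
In (d | p) only p is left, so p = True.
In (d | ~k | ~p) only ~k is left, so k = False.
Check each clause:
  (~d): ~d holds.
  (d | ~k | ~p): ~k holds.
  (d | p): p holds.
  (d | k | p): p holds.
  (~d | k | ~p): ~d holds.
All clauses satisfied.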